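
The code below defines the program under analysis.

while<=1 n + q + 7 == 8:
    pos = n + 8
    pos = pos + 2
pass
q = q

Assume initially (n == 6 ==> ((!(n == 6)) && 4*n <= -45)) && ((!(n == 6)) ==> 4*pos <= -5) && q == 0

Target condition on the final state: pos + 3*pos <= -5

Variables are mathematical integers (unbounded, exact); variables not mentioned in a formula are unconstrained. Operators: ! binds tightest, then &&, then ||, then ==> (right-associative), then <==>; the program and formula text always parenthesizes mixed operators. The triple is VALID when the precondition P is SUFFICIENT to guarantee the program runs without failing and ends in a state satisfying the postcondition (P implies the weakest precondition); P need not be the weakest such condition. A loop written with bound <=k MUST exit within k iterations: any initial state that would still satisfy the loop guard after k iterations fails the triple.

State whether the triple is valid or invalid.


Working backward. After the program, the postcondition pos + 3*pos <= -5 must hold; in canonical form it is 4*pos <= -5.
Before q := q: 4*pos <= -5
Before skip: 4*pos <= -5
Before the loop (bound <=1), unroll the exhaustion recursion (WP_0 = exit-now case; WP_j = one more guarded iteration, up to j = 1):
  WP_0: (!(n + q == 1)) && 4*pos <= -5
  WP_1: (n + q == 1 ==> ((!(n + q == 1)) && 4*n <= -45)) && ((!(n + q == 1)) ==> 4*pos <= -5)
So before the loop: (n + q == 1 ==> ((!(n + q == 1)) && 4*n <= -45)) && ((!(n + q == 1)) ==> 4*pos <= -5)
The weakest precondition is (n + q == 1 ==> ((!(n + q == 1)) && 4*n <= -45)) && ((!(n + q == 1)) ==> 4*pos <= -5).
Check whether (n == 6 ==> ((!(n == 6)) && 4*n <= -45)) && ((!(n == 6)) ==> 4*pos <= -5) && q == 0 implies it.
Countermodel: at the initial state n = 1, pos = -2, q = 0, the precondition holds but the weakest precondition fails.
Answer: invalid


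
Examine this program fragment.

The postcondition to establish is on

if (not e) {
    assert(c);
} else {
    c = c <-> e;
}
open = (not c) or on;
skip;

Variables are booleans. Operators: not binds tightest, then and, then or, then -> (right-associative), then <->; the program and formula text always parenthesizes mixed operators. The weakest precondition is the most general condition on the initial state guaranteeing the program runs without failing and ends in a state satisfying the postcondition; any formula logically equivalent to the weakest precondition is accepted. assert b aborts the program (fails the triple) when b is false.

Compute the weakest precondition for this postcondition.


Working backward. After the program, on must hold.
Before skip: on
Before open := (not c) or on: on
Then branch requires c and on; else branch requires on.
Before the if: ((not e) -> (c and on)) and (e -> on)
Answer: WP = ((not e) -> (c and on)) and (e -> on)


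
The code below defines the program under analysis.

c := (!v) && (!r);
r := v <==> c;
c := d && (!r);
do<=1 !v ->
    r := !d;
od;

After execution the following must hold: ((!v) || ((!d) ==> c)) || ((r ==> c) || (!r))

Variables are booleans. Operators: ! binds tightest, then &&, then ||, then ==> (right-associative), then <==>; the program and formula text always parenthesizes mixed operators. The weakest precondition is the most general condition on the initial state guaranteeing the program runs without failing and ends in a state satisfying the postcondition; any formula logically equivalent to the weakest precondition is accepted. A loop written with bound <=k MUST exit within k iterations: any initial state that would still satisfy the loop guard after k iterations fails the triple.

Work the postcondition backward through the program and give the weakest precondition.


Working backward. After the program, the postcondition ((!v) || ((!d) ==> c)) || ((r ==> c) || (!r)) must hold; in canonical form it is (!v) || ((!d) ==> c) || (r ==> c) || (!r).
Before the loop (bound <=1), unroll the exhaustion recursion (WP_0 = exit-now case; WP_j = one more guarded iteration, up to j = 1):
  WP_0: v && ((!v) || ((!d) ==> c) || (r ==> c) || (!r))
  WP_1: ((!v) ==> (v && ((!v) || ((!d) ==> c) || d))) && (v ==> ((!v) || ((!d) ==> c) || (r ==> c) || (!r)))
So before the loop: ((!v) ==> (v && ((!v) || ((!d) ==> c) || d))) && (v ==> ((!v) || ((!d) ==> c) || (r ==> c) || (!r)))
Before c := d && (!r): ((!v) ==> (v && ((!v) || ((!d) ==> (d && (!r))) || d))) && (v ==> ((!v) || ((!d) ==> (d && (!r))) || (r ==> (d && (!r))) || (!r)))
Before r := v <==> c: ((!v) ==> (v && ((!v) || ((!d) ==> (d && (!(v <==> c)))) || d))) && (v ==> ((!v) || ((!d) ==> (d && (!(v <==> c)))) || ((v <==> c) ==> (d && (!(v <==> c)))) || (!(v <==> c))))
Before c := (!v) && (!r): ((!v) ==> (v && ((!v) || ((!d) ==> (d && (!(v <==> ((!v) && (!r)))))) || d))) && (v ==> ((!v) || ((!d) ==> (d && (!(v <==> ((!v) && (!r)))))) || ((v <==> ((!v) && (!r))) ==> (d && (!(v <==> ((!v) && (!r)))))) || (!(v <==> ((!v) && (!r))))))
Answer: WP = ((!v) ==> (v && ((!v) || ((!d) ==> (d && (!(v <==> ((!v) && (!r)))))) || d))) && (v ==> ((!v) || ((!d) ==> (d && (!(v <==> ((!v) && (!r)))))) || ((v <==> ((!v) && (!r))) ==> (d && (!(v <==> ((!v) && (!r)))))) || (!(v <==> ((!v) && (!r))))))


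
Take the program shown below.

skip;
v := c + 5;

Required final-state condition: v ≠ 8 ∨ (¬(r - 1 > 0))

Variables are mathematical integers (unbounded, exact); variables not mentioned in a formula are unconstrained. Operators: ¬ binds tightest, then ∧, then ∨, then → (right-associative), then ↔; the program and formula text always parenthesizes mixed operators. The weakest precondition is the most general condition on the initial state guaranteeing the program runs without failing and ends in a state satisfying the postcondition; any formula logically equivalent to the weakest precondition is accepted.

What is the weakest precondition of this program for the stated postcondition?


Working backward. After the program, the postcondition v ≠ 8 ∨ (¬(r - 1 > 0)) must hold; in canonical form it is v ≠ 8 ∨ (¬(r > 1)).
Before v := c + 5: c ≠ 3 ∨ (¬(r > 1))
Before skip: c ≠ 3 ∨ (¬(r > 1))
Answer: WP = c ≠ 3 ∨ (¬(r > 1))


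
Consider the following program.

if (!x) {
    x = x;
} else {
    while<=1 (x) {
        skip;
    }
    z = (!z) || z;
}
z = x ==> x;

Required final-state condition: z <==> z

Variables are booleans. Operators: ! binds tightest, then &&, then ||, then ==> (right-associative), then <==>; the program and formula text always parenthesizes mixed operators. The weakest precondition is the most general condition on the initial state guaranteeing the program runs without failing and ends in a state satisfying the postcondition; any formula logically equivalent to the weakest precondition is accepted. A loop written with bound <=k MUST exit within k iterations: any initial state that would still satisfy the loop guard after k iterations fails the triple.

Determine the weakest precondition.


Working backward. After the program, the postcondition z <==> z must hold; in canonical form it is true.
Before z := x ==> x: true
Then branch requires true; else branch requires x ==> (!x).
Before the if: x ==> (x ==> (!x))
Answer: WP = x ==> (x ==> (!x))


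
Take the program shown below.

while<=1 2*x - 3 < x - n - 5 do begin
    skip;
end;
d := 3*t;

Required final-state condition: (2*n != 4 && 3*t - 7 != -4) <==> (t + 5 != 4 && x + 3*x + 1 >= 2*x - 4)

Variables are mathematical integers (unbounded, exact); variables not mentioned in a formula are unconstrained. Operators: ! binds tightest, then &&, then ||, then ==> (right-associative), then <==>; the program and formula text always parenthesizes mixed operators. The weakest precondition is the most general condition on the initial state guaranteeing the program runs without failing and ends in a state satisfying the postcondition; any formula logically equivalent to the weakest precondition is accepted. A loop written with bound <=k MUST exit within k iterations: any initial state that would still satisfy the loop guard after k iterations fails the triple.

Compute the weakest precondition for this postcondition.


Working backward. After the program, the postcondition (2*n != 4 && 3*t - 7 != -4) <==> (t + 5 != 4 && x + 3*x + 1 >= 2*x - 4) must hold; in canonical form it is (2*n != 4 && 3*t != 3) <==> (t != -1 && 2*x >= -5).
Before d := 3*t: (2*n != 4 && 3*t != 3) <==> (t != -1 && 2*x >= -5)
Before the loop (bound <=1), unroll the exhaustion recursion (WP_0 = exit-now case; WP_j = one more guarded iteration, up to j = 1):
  WP_0: (!(n + x < -2)) && ((2*n != 4 && 3*t != 3) <==> (t != -1 && 2*x >= -5))
  WP_1: (n + x < -2 ==> ((!(n + x < -2)) && ((2*n != 4 && 3*t != 3) <==> (t != -1 && 2*x >= -5)))) && ((!(n + x < -2)) ==> ((2*n != 4 && 3*t != 3) <==> (t != -1 && 2*x >= -5)))
So before the loop: (n + x < -2 ==> ((!(n + x < -2)) && ((2*n != 4 && 3*t != 3) <==> (t != -1 && 2*x >= -5)))) && ((!(n + x < -2)) ==> ((2*n != 4 && 3*t != 3) <==> (t != -1 && 2*x >= -5)))
Answer: WP = (n + x < -2 ==> ((!(n + x < -2)) && ((2*n != 4 && 3*t != 3) <==> (t != -1 && 2*x >= -5)))) && ((!(n + x < -2)) ==> ((2*n != 4 && 3*t != 3) <==> (t != -1 && 2*x >= -5)))


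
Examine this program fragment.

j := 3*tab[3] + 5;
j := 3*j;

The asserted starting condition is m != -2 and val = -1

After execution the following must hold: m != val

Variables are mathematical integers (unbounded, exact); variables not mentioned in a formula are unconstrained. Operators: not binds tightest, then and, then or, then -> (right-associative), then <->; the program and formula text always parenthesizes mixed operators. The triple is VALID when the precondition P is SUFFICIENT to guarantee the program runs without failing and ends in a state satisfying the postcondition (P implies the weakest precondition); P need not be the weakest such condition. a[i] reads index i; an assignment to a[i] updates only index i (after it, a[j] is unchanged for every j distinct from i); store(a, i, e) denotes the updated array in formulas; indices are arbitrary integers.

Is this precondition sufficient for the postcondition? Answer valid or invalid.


Working backward. After the program, m != val must hold.
Before j := 3*j: m != val
Before j := 3*tab[3] + 5: m != val
The weakest precondition is m != val.
Check whether m != -2 and val = -1 implies it.
Countermodel: at the initial state m = -1, val = -1, the precondition holds but the weakest precondition fails.
Answer: invalid


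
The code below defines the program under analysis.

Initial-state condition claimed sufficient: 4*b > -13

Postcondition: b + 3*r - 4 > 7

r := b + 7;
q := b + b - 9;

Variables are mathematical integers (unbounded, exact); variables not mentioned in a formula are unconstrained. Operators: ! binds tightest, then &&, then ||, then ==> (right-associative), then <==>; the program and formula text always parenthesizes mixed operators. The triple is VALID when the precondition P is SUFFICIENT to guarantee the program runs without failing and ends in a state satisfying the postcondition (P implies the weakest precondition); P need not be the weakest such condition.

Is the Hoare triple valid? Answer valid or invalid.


Working backward. After the program, the postcondition b + 3*r - 4 > 7 must hold; in canonical form it is b + 3*r > 11.
Before q := b + b - 9: b + 3*r > 11
Before r := b + 7: 4*b > -10
The weakest precondition is 4*b > -10.
Check whether 4*b > -13 implies it.
Countermodel: at the initial state b = -3, the precondition holds but the weakest precondition fails.
Answer: invalid


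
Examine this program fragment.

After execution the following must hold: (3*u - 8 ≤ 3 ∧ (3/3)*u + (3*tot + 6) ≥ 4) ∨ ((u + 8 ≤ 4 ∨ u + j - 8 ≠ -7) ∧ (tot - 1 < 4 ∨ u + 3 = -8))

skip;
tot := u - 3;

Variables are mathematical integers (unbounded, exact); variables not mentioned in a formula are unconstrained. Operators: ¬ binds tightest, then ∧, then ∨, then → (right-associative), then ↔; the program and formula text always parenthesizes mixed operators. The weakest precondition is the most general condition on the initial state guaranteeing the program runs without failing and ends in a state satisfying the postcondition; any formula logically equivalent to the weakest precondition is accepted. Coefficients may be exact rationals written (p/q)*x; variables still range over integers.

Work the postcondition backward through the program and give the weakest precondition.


Working backward. After the program, the postcondition (3*u - 8 ≤ 3 ∧ (3/3)*u + (3*tot + 6) ≥ 4) ∨ ((u + 8 ≤ 4 ∨ u + j - 8 ≠ -7) ∧ (tot - 1 < 4 ∨ u + 3 = -8)) must hold; in canonical form it is (3*u ≤ 11 ∧ 3*tot + u ≥ -2) ∨ ((u ≤ -4 ∨ j + u ≠ 1) ∧ (tot < 5 ∨ u = -11)).
Before tot := u - 3: (3*u ≤ 11 ∧ 4*u ≥ 7) ∨ ((u ≤ -4 ∨ j + u ≠ 1) ∧ (u < 8 ∨ u = -11))
Before skip: (3*u ≤ 11 ∧ 4*u ≥ 7) ∨ ((u ≤ -4 ∨ j + u ≠ 1) ∧ (u < 8 ∨ u = -11))
Answer: WP = (3*u ≤ 11 ∧ 4*u ≥ 7) ∨ ((u ≤ -4 ∨ j + u ≠ 1) ∧ (u < 8 ∨ u = -11))


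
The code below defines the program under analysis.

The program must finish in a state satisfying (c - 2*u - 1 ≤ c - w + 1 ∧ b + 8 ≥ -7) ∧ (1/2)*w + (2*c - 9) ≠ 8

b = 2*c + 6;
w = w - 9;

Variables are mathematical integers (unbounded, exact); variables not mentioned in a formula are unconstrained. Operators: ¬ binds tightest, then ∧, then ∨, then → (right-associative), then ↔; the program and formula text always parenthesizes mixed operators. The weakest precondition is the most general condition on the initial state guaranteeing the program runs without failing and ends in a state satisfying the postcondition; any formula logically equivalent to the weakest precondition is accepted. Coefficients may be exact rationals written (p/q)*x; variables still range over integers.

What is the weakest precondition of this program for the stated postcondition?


Working backward. After the program, the postcondition (c - 2*u - 1 ≤ c - w + 1 ∧ b + 8 ≥ -7) ∧ (1/2)*w + (2*c - 9) ≠ 8 must hold; in canonical form it is w ≤ 2*u + 2 ∧ b ≥ -15 ∧ 2*c + (1/2)*w ≠ 17.
Before w := w - 9: w ≤ 2*u + 11 ∧ b ≥ -15 ∧ 2*c + (1/2)*w ≠ 43/2
Before b := 2*c + 6: w ≤ 2*u + 11 ∧ 2*c ≥ -21 ∧ 2*c + (1/2)*w ≠ 43/2
Answer: WP = w ≤ 2*u + 11 ∧ 2*c ≥ -21 ∧ 2*c + (1/2)*w ≠ 43/2


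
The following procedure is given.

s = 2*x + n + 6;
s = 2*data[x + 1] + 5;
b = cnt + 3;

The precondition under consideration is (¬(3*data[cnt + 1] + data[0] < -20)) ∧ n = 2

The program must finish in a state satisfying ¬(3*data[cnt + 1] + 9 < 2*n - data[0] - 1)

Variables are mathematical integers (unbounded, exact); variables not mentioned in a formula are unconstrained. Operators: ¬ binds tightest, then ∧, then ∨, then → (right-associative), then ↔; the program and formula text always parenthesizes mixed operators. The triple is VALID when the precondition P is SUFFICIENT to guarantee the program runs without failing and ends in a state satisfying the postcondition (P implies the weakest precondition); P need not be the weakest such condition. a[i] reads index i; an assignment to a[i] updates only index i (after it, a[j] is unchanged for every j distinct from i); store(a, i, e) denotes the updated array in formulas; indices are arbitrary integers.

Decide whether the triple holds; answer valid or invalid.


Working backward. After the program, the postcondition ¬(3*data[cnt + 1] + 9 < 2*n - data[0] - 1) must hold; in canonical form it is ¬(3*data[cnt + 1] + data[0] < 2*n - 10).
Before b := cnt + 3: ¬(3*data[cnt + 1] + data[0] < 2*n - 10)
Before s := 2*data[x + 1] + 5: ¬(3*data[cnt + 1] + data[0] < 2*n - 10)
Before s := 2*x + n + 6: ¬(3*data[cnt + 1] + data[0] < 2*n - 10)
The weakest precondition is ¬(3*data[cnt + 1] + data[0] < 2*n - 10).
Check whether (¬(3*data[cnt + 1] + data[0] < -20)) ∧ n = 2 implies it.
Countermodel: at the initial state cnt = 2, data = {[0] = 2, [3] = -3, elsewhere 2}, n = 2, the precondition holds but the weakest precondition fails.
Answer: invalid


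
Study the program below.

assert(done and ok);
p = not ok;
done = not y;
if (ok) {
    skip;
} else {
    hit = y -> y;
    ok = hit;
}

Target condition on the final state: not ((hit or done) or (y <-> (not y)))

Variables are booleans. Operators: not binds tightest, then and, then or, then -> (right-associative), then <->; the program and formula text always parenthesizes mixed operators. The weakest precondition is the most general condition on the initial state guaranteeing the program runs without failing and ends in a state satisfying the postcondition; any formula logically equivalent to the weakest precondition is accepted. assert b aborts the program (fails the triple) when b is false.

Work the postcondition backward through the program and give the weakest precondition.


Working backward. After the program, the postcondition not ((hit or done) or (y <-> (not y))) must hold; in canonical form it is not (hit or done or (y <-> (not y))).
Then branch requires not (hit or done or (y <-> (not y))); else branch requires false.
Before the if: (ok -> (not (hit or done or (y <-> (not y))))) and ok
Before done := not y: (ok -> (not (hit or (not y) or (y <-> (not y))))) and ok
Before p := not ok: (ok -> (not (hit or (not y) or (y <-> (not y))))) and ok
Before assert done and ok: done and ok and (ok -> (not (hit or (not y) or (y <-> (not y)))))
Answer: WP = done and ok and (ok -> (not (hit or (not y) or (y <-> (not y)))))


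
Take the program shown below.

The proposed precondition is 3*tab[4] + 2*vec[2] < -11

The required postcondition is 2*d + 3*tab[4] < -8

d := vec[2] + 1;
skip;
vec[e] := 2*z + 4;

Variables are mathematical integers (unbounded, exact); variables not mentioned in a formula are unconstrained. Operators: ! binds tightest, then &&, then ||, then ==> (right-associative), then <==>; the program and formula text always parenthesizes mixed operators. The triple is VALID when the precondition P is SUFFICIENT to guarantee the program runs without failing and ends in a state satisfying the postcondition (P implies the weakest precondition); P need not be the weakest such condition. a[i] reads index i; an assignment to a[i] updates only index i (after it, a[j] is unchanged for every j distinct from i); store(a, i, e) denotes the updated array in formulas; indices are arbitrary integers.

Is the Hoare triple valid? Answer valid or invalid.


Working backward. After the program, the postcondition 2*d + 3*tab[4] < -8 must hold; in canonical form it is 3*tab[4] + 2*d < -8.
Before vec[e] := 2*z + 4: 3*tab[4] + 2*d < -8
Before skip: 3*tab[4] + 2*d < -8
Before d := vec[2] + 1: 3*tab[4] + 2*vec[2] < -10
The weakest precondition is 3*tab[4] + 2*vec[2] < -10.
Check whether 3*tab[4] + 2*vec[2] < -11 implies it.
Every state satisfying the precondition satisfies the weakest precondition: the implication holds.
Answer: valid


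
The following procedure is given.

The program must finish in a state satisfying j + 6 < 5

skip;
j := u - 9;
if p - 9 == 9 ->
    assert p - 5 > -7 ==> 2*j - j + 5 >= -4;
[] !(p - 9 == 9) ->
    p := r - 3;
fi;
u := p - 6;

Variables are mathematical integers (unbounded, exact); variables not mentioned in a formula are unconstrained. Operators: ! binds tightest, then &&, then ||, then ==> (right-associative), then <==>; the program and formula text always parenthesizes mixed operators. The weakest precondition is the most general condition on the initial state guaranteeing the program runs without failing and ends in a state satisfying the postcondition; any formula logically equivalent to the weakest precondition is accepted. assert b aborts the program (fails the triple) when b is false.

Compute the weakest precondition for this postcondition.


Working backward. After the program, the postcondition j + 6 < 5 must hold; in canonical form it is j < -1.
Before u := p - 6: j < -1
Then branch requires (p > -2 ==> j >= -9) && j < -1; else branch requires j < -1.
Before the if: (p == 18 ==> ((p > -2 ==> j >= -9) && j < -1)) && ((!(p == 18)) ==> j < -1)
Before j := u - 9: (p == 18 ==> ((p > -2 ==> u >= 0) && u < 8)) && ((!(p == 18)) ==> u < 8)
Before skip: (p == 18 ==> ((p > -2 ==> u >= 0) && u < 8)) && ((!(p == 18)) ==> u < 8)
Answer: WP = (p == 18 ==> ((p > -2 ==> u >= 0) && u < 8)) && ((!(p == 18)) ==> u < 8)


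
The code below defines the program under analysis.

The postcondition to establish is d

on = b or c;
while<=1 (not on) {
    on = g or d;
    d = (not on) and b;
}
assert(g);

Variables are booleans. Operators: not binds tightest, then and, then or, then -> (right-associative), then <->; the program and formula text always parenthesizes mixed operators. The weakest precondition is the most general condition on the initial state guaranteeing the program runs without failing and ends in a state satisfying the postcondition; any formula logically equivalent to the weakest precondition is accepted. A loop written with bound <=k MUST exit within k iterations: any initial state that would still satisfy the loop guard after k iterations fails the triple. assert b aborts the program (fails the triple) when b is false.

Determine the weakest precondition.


Working backward. After the program, d must hold.
Before assert g: g and d
Before the loop (bound <=1), unroll the exhaustion recursion (WP_0 = exit-now case; WP_j = one more guarded iteration, up to j = 1):
  WP_0: on and g and d
  WP_1: on and (on -> (g and d))
So before the loop: on and (on -> (g and d))
Before on := b or c: (b or c) and ((b or c) -> (g and d))
Answer: WP = (b or c) and ((b or c) -> (g and d))


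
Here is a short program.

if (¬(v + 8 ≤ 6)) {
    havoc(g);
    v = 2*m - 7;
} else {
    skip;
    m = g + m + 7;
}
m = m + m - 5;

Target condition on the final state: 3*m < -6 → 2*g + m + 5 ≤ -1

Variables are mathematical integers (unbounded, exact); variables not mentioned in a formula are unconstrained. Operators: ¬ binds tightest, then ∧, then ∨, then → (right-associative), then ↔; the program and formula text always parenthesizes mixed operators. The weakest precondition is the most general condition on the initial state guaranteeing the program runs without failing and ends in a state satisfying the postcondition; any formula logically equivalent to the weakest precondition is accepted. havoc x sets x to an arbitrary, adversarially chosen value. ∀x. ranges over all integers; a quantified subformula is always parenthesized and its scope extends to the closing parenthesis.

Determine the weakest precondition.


Working backward. After the program, the postcondition 3*m < -6 → 2*g + m + 5 ≤ -1 must hold; in canonical form it is 3*m < -6 → 2*g + m ≤ -6.
Before m := m + m - 5: 6*m < 9 → 2*g + 2*m ≤ -1
Then branch requires ∀g_1. (6*m < 9 → 2*g_1 + 2*m ≤ -1); else branch requires 6*g + 6*m < -33 → 4*g + 2*m ≤ -15.
Before the if: ((¬(v ≤ -2)) → (∀g_1. (6*m < 9 → 2*g_1 + 2*m ≤ -1))) ∧ (v ≤ -2 → (6*g + 6*m < -33 → 4*g + 2*m ≤ -15))
Answer: WP = ((¬(v ≤ -2)) → (∀g_1. (6*m < 9 → 2*g_1 + 2*m ≤ -1))) ∧ (v ≤ -2 → (6*g + 6*m < -33 → 4*g + 2*m ≤ -15))


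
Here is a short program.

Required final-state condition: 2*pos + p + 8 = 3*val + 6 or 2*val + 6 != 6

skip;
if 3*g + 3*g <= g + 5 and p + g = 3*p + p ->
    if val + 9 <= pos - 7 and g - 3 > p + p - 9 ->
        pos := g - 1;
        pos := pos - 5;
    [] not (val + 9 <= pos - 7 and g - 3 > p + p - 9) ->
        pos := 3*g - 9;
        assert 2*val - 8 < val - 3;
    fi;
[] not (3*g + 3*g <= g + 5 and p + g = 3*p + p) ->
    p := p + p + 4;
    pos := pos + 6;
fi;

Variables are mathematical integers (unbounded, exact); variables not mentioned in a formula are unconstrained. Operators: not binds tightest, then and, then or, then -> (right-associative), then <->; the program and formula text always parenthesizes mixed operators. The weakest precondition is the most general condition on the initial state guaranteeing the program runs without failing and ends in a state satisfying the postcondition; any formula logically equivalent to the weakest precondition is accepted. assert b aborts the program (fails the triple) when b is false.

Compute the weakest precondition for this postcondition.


Working backward. After the program, the postcondition 2*pos + p + 8 = 3*val + 6 or 2*val + 6 != 6 must hold; in canonical form it is p + 2*pos = 3*val - 2 or 2*val != 0.
Then branch requires ((val <= pos - 16 and g > 2*p - 6) -> (2*g + p = 3*val + 10 or 2*val != 0)) and ((not (val <= pos - 16 and g > 2*p - 6)) -> (val < 5 and (6*g + p = 3*val + 16 or 2*val != 0))); else branch requires 2*p + 2*pos = 3*val - 18 or 2*val != 0.
Before the if: ((5*g <= 5 and g = 3*p) -> (((val <= pos - 16 and g > 2*p - 6) -> (2*g + p = 3*val + 10 or 2*val != 0)) and ((not (val <= pos - 16 and g > 2*p - 6)) -> (val < 5 and (6*g + p = 3*val + 16 or 2*val != 0))))) and ((not (5*g <= 5 and g = 3*p)) -> (2*p + 2*pos = 3*val - 18 or 2*val != 0))
Before skip: ((5*g <= 5 and g = 3*p) -> (((val <= pos - 16 and g > 2*p - 6) -> (2*g + p = 3*val + 10 or 2*val != 0)) and ((not (val <= pos - 16 and g > 2*p - 6)) -> (val < 5 and (6*g + p = 3*val + 16 or 2*val != 0))))) and ((not (5*g <= 5 and g = 3*p)) -> (2*p + 2*pos = 3*val - 18 or 2*val != 0))
Answer: WP = ((5*g <= 5 and g = 3*p) -> (((val <= pos - 16 and g > 2*p - 6) -> (2*g + p = 3*val + 10 or 2*val != 0)) and ((not (val <= pos - 16 and g > 2*p - 6)) -> (val < 5 and (6*g + p = 3*val + 16 or 2*val != 0))))) and ((not (5*g <= 5 and g = 3*p)) -> (2*p + 2*pos = 3*val - 18 or 2*val != 0))


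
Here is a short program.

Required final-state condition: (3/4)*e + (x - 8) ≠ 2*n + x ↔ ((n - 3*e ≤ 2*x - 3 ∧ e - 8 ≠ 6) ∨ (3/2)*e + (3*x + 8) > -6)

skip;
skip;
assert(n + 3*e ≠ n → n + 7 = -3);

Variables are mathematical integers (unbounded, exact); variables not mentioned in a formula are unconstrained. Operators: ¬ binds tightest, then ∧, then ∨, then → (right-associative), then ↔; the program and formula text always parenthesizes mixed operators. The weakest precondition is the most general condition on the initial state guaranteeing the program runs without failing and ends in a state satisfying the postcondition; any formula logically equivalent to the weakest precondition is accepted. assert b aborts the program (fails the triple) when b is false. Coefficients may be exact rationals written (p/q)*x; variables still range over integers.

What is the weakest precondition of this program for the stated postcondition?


Working backward. After the program, the postcondition (3/4)*e + (x - 8) ≠ 2*n + x ↔ ((n - 3*e ≤ 2*x - 3 ∧ e - 8 ≠ 6) ∨ (3/2)*e + (3*x + 8) > -6) must hold; in canonical form it is (3/4)*e ≠ 2*n + 8 ↔ ((n ≤ 3*e + 2*x - 3 ∧ e ≠ 14) ∨ (3/2)*e + 3*x > -14).
Before assert n + 3*e ≠ n → n + 7 = -3: (3*e ≠ 0 → n = -10) ∧ ((3/4)*e ≠ 2*n + 8 ↔ ((n ≤ 3*e + 2*x - 3 ∧ e ≠ 14) ∨ (3/2)*e + 3*x > -14))
Before skip: (3*e ≠ 0 → n = -10) ∧ ((3/4)*e ≠ 2*n + 8 ↔ ((n ≤ 3*e + 2*x - 3 ∧ e ≠ 14) ∨ (3/2)*e + 3*x > -14))
Before skip: (3*e ≠ 0 → n = -10) ∧ ((3/4)*e ≠ 2*n + 8 ↔ ((n ≤ 3*e + 2*x - 3 ∧ e ≠ 14) ∨ (3/2)*e + 3*x > -14))
Answer: WP = (3*e ≠ 0 → n = -10) ∧ ((3/4)*e ≠ 2*n + 8 ↔ ((n ≤ 3*e + 2*x - 3 ∧ e ≠ 14) ∨ (3/2)*e + 3*x > -14))


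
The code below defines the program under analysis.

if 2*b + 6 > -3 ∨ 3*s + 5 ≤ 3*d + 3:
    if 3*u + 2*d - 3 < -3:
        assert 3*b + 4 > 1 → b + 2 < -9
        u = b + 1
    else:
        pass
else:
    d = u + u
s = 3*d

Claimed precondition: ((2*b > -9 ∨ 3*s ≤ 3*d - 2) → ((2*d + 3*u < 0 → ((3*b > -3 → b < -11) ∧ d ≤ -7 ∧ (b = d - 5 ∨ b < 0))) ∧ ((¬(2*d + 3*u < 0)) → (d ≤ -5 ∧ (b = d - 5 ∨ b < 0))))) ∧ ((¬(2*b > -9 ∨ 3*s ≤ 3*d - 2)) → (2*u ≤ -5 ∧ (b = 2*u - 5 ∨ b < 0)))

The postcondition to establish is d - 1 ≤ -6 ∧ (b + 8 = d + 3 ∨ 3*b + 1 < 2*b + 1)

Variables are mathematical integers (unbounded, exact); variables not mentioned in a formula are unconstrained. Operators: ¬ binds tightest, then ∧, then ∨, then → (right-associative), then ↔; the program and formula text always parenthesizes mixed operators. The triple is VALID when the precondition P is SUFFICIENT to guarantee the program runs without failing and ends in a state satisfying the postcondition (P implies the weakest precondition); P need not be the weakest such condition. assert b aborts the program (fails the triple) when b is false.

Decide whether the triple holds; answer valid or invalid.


Working backward. After the program, the postcondition d - 1 ≤ -6 ∧ (b + 8 = d + 3 ∨ 3*b + 1 < 2*b + 1) must hold; in canonical form it is d ≤ -5 ∧ (b = d - 5 ∨ b < 0).
Before s := 3*d: d ≤ -5 ∧ (b = d - 5 ∨ b < 0)
Then branch requires (2*d + 3*u < 0 → ((3*b > -3 → b < -11) ∧ d ≤ -5 ∧ (b = d - 5 ∨ b < 0))) ∧ ((¬(2*d + 3*u < 0)) → (d ≤ -5 ∧ (b = d - 5 ∨ b < 0))); else branch requires 2*u ≤ -5 ∧ (b = 2*u - 5 ∨ b < 0).
Before the if: ((2*b > -9 ∨ 3*s ≤ 3*d - 2) → ((2*d + 3*u < 0 → ((3*b > -3 → b < -11) ∧ d ≤ -5 ∧ (b = d - 5 ∨ b < 0))) ∧ ((¬(2*d + 3*u < 0)) → (d ≤ -5 ∧ (b = d - 5 ∨ b < 0))))) ∧ ((¬(2*b > -9 ∨ 3*s ≤ 3*d - 2)) → (2*u ≤ -5 ∧ (b = 2*u - 5 ∨ b < 0)))
The weakest precondition is ((2*b > -9 ∨ 3*s ≤ 3*d - 2) → ((2*d + 3*u < 0 → ((3*b > -3 → b < -11) ∧ d ≤ -5 ∧ (b = d - 5 ∨ b < 0))) ∧ ((¬(2*d + 3*u < 0)) → (d ≤ -5 ∧ (b = d - 5 ∨ b < 0))))) ∧ ((¬(2*b > -9 ∨ 3*s ≤ 3*d - 2)) → (2*u ≤ -5 ∧ (b = 2*u - 5 ∨ b < 0))).
Check whether ((2*b > -9 ∨ 3*s ≤ 3*d - 2) → ((2*d + 3*u < 0 → ((3*b > -3 → b < -11) ∧ d ≤ -7 ∧ (b = d - 5 ∨ b < 0))) ∧ ((¬(2*d + 3*u < 0)) → (d ≤ -5 ∧ (b = d - 5 ∨ b < 0))))) ∧ ((¬(2*b > -9 ∨ 3*s ≤ 3*d - 2)) → (2*u ≤ -5 ∧ (b = 2*u - 5 ∨ b < 0))) implies it.
Every state satisfying the precondition satisfies the weakest precondition: the implication holds.
Answer: valid


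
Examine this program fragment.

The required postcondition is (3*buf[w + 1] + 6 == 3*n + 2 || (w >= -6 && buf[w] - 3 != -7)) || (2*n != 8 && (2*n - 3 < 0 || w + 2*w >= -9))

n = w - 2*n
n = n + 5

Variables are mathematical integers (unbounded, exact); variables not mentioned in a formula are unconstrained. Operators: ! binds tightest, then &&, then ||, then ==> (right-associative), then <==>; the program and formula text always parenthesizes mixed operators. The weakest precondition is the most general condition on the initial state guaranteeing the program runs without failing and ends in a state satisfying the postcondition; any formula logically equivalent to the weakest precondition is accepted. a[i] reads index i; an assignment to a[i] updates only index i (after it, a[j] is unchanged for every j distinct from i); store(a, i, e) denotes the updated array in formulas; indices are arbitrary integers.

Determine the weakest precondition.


Working backward. After the program, the postcondition (3*buf[w + 1] + 6 == 3*n + 2 || (w >= -6 && buf[w] - 3 != -7)) || (2*n != 8 && (2*n - 3 < 0 || w + 2*w >= -9)) must hold; in canonical form it is 3*buf[w + 1] == 3*n - 4 || (w >= -6 && buf[w] != -4) || (2*n != 8 && (2*n < 3 || 3*w >= -9)).
Before n := n + 5: 3*buf[w + 1] == 3*n + 11 || (w >= -6 && buf[w] != -4) || (2*n != -2 && (2*n < -7 || 3*w >= -9))
Before n := w - 2*n: 3*buf[w + 1] + 6*n == 3*w + 11 || (w >= -6 && buf[w] != -4) || (2*w != 4*n - 2 && (2*w < 4*n - 7 || 3*w >= -9))
Answer: WP = 3*buf[w + 1] + 6*n == 3*w + 11 || (w >= -6 && buf[w] != -4) || (2*w != 4*n - 2 && (2*w < 4*n - 7 || 3*w >= -9))


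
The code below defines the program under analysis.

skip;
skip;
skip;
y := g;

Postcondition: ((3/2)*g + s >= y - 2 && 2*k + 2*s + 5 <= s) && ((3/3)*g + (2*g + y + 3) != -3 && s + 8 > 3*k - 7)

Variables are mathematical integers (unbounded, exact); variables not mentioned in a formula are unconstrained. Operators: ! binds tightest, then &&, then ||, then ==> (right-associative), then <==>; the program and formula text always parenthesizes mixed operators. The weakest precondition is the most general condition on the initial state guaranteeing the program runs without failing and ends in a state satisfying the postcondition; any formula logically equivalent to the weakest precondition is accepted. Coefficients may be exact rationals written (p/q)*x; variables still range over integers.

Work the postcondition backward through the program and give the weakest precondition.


Working backward. After the program, the postcondition ((3/2)*g + s >= y - 2 && 2*k + 2*s + 5 <= s) && ((3/3)*g + (2*g + y + 3) != -3 && s + 8 > 3*k - 7) must hold; in canonical form it is (3/2)*g + s >= y - 2 && 2*k + s <= -5 && 3*g + y != -6 && s > 3*k - 15.
Before y := g: (1/2)*g + s >= -2 && 2*k + s <= -5 && 4*g != -6 && s > 3*k - 15
Before skip: (1/2)*g + s >= -2 && 2*k + s <= -5 && 4*g != -6 && s > 3*k - 15
Before skip: (1/2)*g + s >= -2 && 2*k + s <= -5 && 4*g != -6 && s > 3*k - 15
Before skip: (1/2)*g + s >= -2 && 2*k + s <= -5 && 4*g != -6 && s > 3*k - 15
Answer: WP = (1/2)*g + s >= -2 && 2*k + s <= -5 && 4*g != -6 && s > 3*k - 15


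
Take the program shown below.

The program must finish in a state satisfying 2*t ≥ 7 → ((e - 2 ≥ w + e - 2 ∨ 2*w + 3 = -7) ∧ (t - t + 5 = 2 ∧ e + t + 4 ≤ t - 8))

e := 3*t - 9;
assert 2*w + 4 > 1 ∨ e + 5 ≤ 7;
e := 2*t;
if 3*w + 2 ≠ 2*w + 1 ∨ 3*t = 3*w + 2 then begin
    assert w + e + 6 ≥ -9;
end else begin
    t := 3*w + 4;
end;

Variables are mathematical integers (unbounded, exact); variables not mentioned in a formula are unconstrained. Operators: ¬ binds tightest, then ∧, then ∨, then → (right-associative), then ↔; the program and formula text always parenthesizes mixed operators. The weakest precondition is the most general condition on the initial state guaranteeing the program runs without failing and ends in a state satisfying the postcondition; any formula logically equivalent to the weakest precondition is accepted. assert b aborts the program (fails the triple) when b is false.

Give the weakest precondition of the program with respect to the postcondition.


Working backward. After the program, the postcondition 2*t ≥ 7 → ((e - 2 ≥ w + e - 2 ∨ 2*w + 3 = -7) ∧ (t - t + 5 = 2 ∧ e + t + 4 ≤ t - 8)) must hold; in canonical form it is ¬(2*t ≥ 7).
Then branch requires e + w ≥ -15 ∧ (¬(2*t ≥ 7)); else branch requires ¬(6*w ≥ -1).
Before the if: ((w ≠ -1 ∨ 3*t = 3*w + 2) → (e + w ≥ -15 ∧ (¬(2*t ≥ 7)))) ∧ ((¬(w ≠ -1 ∨ 3*t = 3*w + 2)) → (¬(6*w ≥ -1)))
Before e := 2*t: ((w ≠ -1 ∨ 3*t = 3*w + 2) → (2*t + w ≥ -15 ∧ (¬(2*t ≥ 7)))) ∧ ((¬(w ≠ -1 ∨ 3*t = 3*w + 2)) → (¬(6*w ≥ -1)))
Before assert 2*w + 4 > 1 ∨ e + 5 ≤ 7: (2*w > -3 ∨ e ≤ 2) ∧ ((w ≠ -1 ∨ 3*t = 3*w + 2) → (2*t + w ≥ -15 ∧ (¬(2*t ≥ 7)))) ∧ ((¬(w ≠ -1 ∨ 3*t = 3*w + 2)) → (¬(6*w ≥ -1)))
Before e := 3*t - 9: (2*w > -3 ∨ 3*t ≤ 11) ∧ ((w ≠ -1 ∨ 3*t = 3*w + 2) → (2*t + w ≥ -15 ∧ (¬(2*t ≥ 7)))) ∧ ((¬(w ≠ -1 ∨ 3*t = 3*w + 2)) → (¬(6*w ≥ -1)))
Answer: WP = (2*w > -3 ∨ 3*t ≤ 11) ∧ ((w ≠ -1 ∨ 3*t = 3*w + 2) → (2*t + w ≥ -15 ∧ (¬(2*t ≥ 7)))) ∧ ((¬(w ≠ -1 ∨ 3*t = 3*w + 2)) → (¬(6*w ≥ -1)))


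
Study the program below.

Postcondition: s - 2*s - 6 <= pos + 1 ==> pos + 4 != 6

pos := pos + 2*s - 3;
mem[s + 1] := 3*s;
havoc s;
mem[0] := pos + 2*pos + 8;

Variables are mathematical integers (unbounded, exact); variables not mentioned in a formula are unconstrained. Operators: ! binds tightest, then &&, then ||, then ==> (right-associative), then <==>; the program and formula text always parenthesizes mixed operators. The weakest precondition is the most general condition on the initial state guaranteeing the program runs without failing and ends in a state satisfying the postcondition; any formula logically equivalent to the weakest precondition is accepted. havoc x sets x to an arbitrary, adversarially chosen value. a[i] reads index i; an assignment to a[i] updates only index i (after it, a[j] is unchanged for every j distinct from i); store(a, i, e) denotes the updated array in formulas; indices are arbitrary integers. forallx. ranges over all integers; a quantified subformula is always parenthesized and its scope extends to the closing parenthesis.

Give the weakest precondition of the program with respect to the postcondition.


Working backward. After the program, the postcondition s - 2*s - 6 <= pos + 1 ==> pos + 4 != 6 must hold; in canonical form it is pos + s >= -7 ==> pos != 2.
Before mem[0] := pos + 2*pos + 8: pos + s >= -7 ==> pos != 2
Before havoc s: forall s_1. (pos + s_1 >= -7 ==> pos != 2)
Before mem[s + 1] := 3*s: forall s_1. (pos + s_1 >= -7 ==> pos != 2)
Before pos := pos + 2*s - 3: forall s_1. (pos + 2*s + s_1 >= -4 ==> pos + 2*s != 5)
Answer: WP = forall s_1. (pos + 2*s + s_1 >= -4 ==> pos + 2*s != 5)


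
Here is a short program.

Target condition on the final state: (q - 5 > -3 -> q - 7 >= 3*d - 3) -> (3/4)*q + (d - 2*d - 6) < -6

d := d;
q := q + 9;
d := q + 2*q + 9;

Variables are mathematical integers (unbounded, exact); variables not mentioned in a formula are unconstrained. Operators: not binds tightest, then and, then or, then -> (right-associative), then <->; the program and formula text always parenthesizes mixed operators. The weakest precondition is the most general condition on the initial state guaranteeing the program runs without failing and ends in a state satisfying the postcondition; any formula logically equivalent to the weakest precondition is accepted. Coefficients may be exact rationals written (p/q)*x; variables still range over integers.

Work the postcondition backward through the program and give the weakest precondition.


Working backward. After the program, the postcondition (q - 5 > -3 -> q - 7 >= 3*d - 3) -> (3/4)*q + (d - 2*d - 6) < -6 must hold; in canonical form it is (q > 2 -> q >= 3*d + 4) -> (3/4)*q < d.
Before d := q + 2*q + 9: (q > 2 -> 8*q <= -31) -> (9/4)*q > -9
Before q := q + 9: (q > -7 -> 8*q <= -103) -> (9/4)*q > -117/4
Before d := d: (q > -7 -> 8*q <= -103) -> (9/4)*q > -117/4
Answer: WP = (q > -7 -> 8*q <= -103) -> (9/4)*q > -117/4


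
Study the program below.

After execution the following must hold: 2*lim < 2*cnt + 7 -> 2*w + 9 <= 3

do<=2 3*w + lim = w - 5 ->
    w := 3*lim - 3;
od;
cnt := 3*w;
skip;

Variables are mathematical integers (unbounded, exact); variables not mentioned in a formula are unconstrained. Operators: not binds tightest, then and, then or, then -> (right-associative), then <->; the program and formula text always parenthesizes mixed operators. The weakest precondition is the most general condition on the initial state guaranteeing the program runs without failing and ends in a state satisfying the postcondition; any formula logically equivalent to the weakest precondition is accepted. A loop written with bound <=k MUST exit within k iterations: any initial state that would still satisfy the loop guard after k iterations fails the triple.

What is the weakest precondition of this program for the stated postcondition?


Working backward. After the program, the postcondition 2*lim < 2*cnt + 7 -> 2*w + 9 <= 3 must hold; in canonical form it is 2*lim < 2*cnt + 7 -> 2*w <= -6.
Before skip: 2*lim < 2*cnt + 7 -> 2*w <= -6
Before cnt := 3*w: 2*lim < 6*w + 7 -> 2*w <= -6
Before the loop (bound <=2), unroll the exhaustion recursion (WP_0 = exit-now case; WP_j = one more guarded iteration, up to j = 2):
  WP_0: (not (lim + 2*w = -5)) and (2*lim < 6*w + 7 -> 2*w <= -6)
  WP_1: (lim + 2*w = -5 -> ((not (7*lim = 1)) and (16*lim > 11 -> 6*lim <= 0))) and ((not (lim + 2*w = -5)) -> (2*lim < 6*w + 7 -> 2*w <= -6))
  WP_2: (lim + 2*w = -5 -> ((7*lim = 1 -> ((not (7*lim = 1)) and (16*lim > 11 -> 6*lim <= 0))) and ((not (7*lim = 1)) -> (16*lim > 11 -> 6*lim <= 0)))) and ((not (lim + 2*w = -5)) -> (2*lim < 6*w + 7 -> 2*w <= -6))
So before the loop: (lim + 2*w = -5 -> ((7*lim = 1 -> ((not (7*lim = 1)) and (16*lim > 11 -> 6*lim <= 0))) and ((not (7*lim = 1)) -> (16*lim > 11 -> 6*lim <= 0)))) and ((not (lim + 2*w = -5)) -> (2*lim < 6*w + 7 -> 2*w <= -6))
Answer: WP = (lim + 2*w = -5 -> ((7*lim = 1 -> ((not (7*lim = 1)) and (16*lim > 11 -> 6*lim <= 0))) and ((not (7*lim = 1)) -> (16*lim > 11 -> 6*lim <= 0)))) and ((not (lim + 2*w = -5)) -> (2*lim < 6*w + 7 -> 2*w <= -6))
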